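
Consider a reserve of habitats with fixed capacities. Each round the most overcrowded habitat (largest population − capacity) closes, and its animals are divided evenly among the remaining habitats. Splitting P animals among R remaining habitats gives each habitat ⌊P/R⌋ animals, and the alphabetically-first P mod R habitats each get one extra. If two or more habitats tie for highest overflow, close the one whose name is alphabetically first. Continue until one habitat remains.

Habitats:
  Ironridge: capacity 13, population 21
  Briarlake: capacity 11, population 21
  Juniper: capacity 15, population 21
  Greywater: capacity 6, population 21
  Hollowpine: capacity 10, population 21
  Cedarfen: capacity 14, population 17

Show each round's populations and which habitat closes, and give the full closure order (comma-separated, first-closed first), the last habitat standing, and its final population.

Closure order: Greywater, Briarlake, Hollowpine, Ironridge, Juniper
Last habitat: Cedarfen with 122 animals

Round 1: Briarlake=21 Cedarfen=17 Greywater=21 Hollowpine=21 Ironridge=21 Juniper=21 → close Greywater (overflow 15)
  21÷5 = 4 each, +1 to first 1
Round 2: Briarlake=26 Cedarfen=21 Hollowpine=25 Ironridge=25 Juniper=25 → close Briarlake (overflow 15)
  26÷4 = 6 each, +1 to first 2
Round 3: Cedarfen=28 Hollowpine=32 Ironridge=31 Juniper=31 → close Hollowpine (overflow 22)
  32÷3 = 10 each, +1 to first 2
Round 4: Cedarfen=39 Ironridge=42 Juniper=41 → close Ironridge (overflow 29)
  42÷2 = 21 each, +1 to first 0
Round 5: Cedarfen=60 Juniper=62 → close Juniper (overflow 47)
  62÷1 = 62 each, +1 to first 0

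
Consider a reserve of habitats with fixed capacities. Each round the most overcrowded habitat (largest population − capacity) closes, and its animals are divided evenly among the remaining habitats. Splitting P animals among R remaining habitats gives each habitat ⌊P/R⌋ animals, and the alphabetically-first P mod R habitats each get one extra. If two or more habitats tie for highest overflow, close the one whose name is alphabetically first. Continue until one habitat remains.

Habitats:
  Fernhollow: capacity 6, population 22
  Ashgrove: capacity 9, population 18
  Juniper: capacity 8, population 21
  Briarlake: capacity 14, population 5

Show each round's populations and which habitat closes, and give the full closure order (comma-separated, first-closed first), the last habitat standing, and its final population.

Round 1: Ashgrove=18 Briarlake=5 Fernhollow=22 Juniper=21 → close Fernhollow (overflow 16)
  22÷3 = 7 each, +1 to first 1
Round 2: Ashgrove=26 Briarlake=12 Juniper=28 → close Juniper (overflow 20)
  28÷2 = 14 each, +1 to first 0
Round 3: Ashgrove=40 Briarlake=26 → close Ashgrove (overflow 31)
  40÷1 = 40 each, +1 to first 0

Closure order: Fernhollow, Juniper, Ashgrove
Last habitat: Briarlake with 66 animals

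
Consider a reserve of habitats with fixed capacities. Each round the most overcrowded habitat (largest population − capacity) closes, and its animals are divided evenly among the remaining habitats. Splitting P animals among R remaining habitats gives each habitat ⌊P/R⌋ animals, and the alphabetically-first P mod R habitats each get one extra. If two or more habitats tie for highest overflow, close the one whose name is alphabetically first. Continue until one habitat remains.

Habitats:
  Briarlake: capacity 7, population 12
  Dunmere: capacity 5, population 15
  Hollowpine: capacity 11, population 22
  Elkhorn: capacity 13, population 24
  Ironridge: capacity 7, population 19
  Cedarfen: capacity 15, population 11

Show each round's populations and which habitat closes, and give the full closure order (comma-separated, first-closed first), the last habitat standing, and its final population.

Round 1: Briarlake=12 Cedarfen=11 Dunmere=15 Elkhorn=24 Hollowpine=22 Ironridge=19 → close Ironridge (overflow 12)
  19÷5 = 3 each, +1 to first 4
Round 2: Briarlake=16 Cedarfen=15 Dunmere=19 Elkhorn=28 Hollowpine=25 → close Elkhorn (overflow 15)
  28÷4 = 7 each, +1 to first 0
Round 3: Briarlake=23 Cedarfen=22 Dunmere=26 Hollowpine=32 → close Dunmere (overflow 21)
  26÷3 = 8 each, +1 to first 2
Round 4: Briarlake=32 Cedarfen=31 Hollowpine=40 → close Hollowpine (overflow 29)
  40÷2 = 20 each, +1 to first 0
Round 5: Briarlake=52 Cedarfen=51 → close Briarlake (overflow 45)
  52÷1 = 52 each, +1 to first 0

Closure order: Ironridge, Elkhorn, Dunmere, Hollowpine, Briarlake
Last habitat: Cedarfen with 103 animals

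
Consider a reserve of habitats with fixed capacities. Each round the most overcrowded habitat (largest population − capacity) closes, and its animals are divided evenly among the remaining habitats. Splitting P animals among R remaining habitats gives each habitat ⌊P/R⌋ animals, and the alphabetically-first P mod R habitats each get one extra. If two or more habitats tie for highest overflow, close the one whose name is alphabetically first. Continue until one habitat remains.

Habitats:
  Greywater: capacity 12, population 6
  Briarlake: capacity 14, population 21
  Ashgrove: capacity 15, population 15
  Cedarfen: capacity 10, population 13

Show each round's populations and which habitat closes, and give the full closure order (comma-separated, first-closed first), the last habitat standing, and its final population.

Closure order: Briarlake, Cedarfen, Ashgrove
Last habitat: Greywater with 55 animals

Round 1: Ashgrove=15 Briarlake=21 Cedarfen=13 Greywater=6 → close Briarlake (overflow 7)
  21÷3 = 7 each, +1 to first 0
Round 2: Ashgrove=22 Cedarfen=20 Greywater=13 → close Cedarfen (overflow 10)
  20÷2 = 10 each, +1 to first 0
Round 3: Ashgrove=32 Greywater=23 → close Ashgrove (overflow 17)
  32÷1 = 32 each, +1 to first 0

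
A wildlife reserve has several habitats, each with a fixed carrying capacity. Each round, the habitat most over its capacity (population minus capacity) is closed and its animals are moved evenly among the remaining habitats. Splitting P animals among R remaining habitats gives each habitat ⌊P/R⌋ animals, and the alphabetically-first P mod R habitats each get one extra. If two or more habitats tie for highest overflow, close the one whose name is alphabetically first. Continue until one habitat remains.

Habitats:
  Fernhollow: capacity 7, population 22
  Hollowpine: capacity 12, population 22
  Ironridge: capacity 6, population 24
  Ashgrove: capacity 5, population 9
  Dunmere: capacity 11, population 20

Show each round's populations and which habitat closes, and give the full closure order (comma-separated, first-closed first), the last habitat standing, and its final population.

Closure order: Ironridge, Fernhollow, Hollowpine, Dunmere
Last habitat: Ashgrove with 97 animals

Round 1: Ashgrove=9 Dunmere=20 Fernhollow=22 Hollowpine=22 Ironridge=24 → close Ironridge (overflow 18)
  24÷4 = 6 each, +1 to first 0
Round 2: Ashgrove=15 Dunmere=26 Fernhollow=28 Hollowpine=28 → close Fernhollow (overflow 21)
  28÷3 = 9 each, +1 to first 1
Round 3: Ashgrove=25 Dunmere=35 Hollowpine=37 → close Hollowpine (overflow 25)
  37÷2 = 18 each, +1 to first 1
Round 4: Ashgrove=44 Dunmere=53 → close Dunmere (overflow 42)
  53÷1 = 53 each, +1 to first 0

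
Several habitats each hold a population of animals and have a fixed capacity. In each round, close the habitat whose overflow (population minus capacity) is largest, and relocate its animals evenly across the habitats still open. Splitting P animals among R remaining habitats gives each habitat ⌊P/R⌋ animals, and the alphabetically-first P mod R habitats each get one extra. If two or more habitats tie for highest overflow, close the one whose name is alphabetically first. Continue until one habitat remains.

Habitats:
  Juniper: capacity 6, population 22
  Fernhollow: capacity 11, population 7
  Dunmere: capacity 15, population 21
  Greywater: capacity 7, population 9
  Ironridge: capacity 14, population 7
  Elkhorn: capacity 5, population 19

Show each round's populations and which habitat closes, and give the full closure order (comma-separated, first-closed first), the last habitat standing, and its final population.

Round 1: Dunmere=21 Elkhorn=19 Fernhollow=7 Greywater=9 Ironridge=7 Juniper=22 → close Juniper (overflow 16)
  22÷5 = 4 each, +1 to first 2
Round 2: Dunmere=26 Elkhorn=24 Fernhollow=11 Greywater=13 Ironridge=11 → close Elkhorn (overflow 19)
  24÷4 = 6 each, +1 to first 0
Round 3: Dunmere=32 Fernhollow=17 Greywater=19 Ironridge=17 → close Dunmere (overflow 17)
  32÷3 = 10 each, +1 to first 2
Round 4: Fernhollow=28 Greywater=30 Ironridge=27 → close Greywater (overflow 23)
  30÷2 = 15 each, +1 to first 0
Round 5: Fernhollow=43 Ironridge=42 → close Fernhollow (overflow 32)
  43÷1 = 43 each, +1 to first 0

Closure order: Juniper, Elkhorn, Dunmere, Greywater, Fernhollow
Last habitat: Ironridge with 85 animals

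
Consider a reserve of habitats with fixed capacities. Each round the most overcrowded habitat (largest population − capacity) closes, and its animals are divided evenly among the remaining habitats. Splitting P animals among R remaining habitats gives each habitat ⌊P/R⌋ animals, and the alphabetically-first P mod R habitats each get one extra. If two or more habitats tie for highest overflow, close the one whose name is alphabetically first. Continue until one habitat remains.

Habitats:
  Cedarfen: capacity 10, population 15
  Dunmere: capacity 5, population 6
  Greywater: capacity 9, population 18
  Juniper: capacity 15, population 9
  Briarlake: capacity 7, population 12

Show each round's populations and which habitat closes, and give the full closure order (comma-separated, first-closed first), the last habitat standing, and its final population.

Round 1: Briarlake=12 Cedarfen=15 Dunmere=6 Greywater=18 Juniper=9 → close Greywater (overflow 9)
  18÷4 = 4 each, +1 to first 2
Round 2: Briarlake=17 Cedarfen=20 Dunmere=10 Juniper=13 → close Briarlake (overflow 10)
  17÷3 = 5 each, +1 to first 2
Round 3: Cedarfen=26 Dunmere=16 Juniper=18 → close Cedarfen (overflow 16)
  26÷2 = 13 each, +1 to first 0
Round 4: Dunmere=29 Juniper=31 → close Dunmere (overflow 24)
  29÷1 = 29 each, +1 to first 0

Closure order: Greywater, Briarlake, Cedarfen, Dunmere
Last habitat: Juniper with 60 animals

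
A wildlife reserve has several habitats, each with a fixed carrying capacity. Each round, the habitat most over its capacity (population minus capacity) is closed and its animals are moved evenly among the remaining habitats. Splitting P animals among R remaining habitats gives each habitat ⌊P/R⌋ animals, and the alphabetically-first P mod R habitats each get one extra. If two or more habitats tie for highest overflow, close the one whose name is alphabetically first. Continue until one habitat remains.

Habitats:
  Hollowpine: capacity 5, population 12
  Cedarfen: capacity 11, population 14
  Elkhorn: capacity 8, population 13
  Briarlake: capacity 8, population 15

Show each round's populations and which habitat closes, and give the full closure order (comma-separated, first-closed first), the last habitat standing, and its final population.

Round 1: Briarlake=15 Cedarfen=14 Elkhorn=13 Hollowpine=12 → close Briarlake (overflow 7)
  15÷3 = 5 each, +1 to first 0
Round 2: Cedarfen=19 Elkhorn=18 Hollowpine=17 → close Hollowpine (overflow 12)
  17÷2 = 8 each, +1 to first 1
Round 3: Cedarfen=28 Elkhorn=26 → close Elkhorn (overflow 18)
  26÷1 = 26 each, +1 to first 0

Closure order: Briarlake, Hollowpine, Elkhorn
Last habitat: Cedarfen with 54 animals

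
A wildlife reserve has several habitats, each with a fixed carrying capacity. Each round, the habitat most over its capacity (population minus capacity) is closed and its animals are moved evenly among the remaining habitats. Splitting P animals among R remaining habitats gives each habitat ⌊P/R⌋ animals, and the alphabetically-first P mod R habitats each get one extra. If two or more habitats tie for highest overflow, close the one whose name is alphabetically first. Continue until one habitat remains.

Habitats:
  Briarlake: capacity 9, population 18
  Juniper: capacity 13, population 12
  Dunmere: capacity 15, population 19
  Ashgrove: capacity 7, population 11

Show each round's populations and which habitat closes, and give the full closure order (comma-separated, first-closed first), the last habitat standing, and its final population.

Closure order: Briarlake, Ashgrove, Dunmere
Last habitat: Juniper with 60 animals

Round 1: Ashgrove=11 Briarlake=18 Dunmere=19 Juniper=12 → close Briarlake (overflow 9)
  18÷3 = 6 each, +1 to first 0
Round 2: Ashgrove=17 Dunmere=25 Juniper=18 → close Ashgrove (overflow 10)
  17÷2 = 8 each, +1 to first 1
Round 3: Dunmere=34 Juniper=26 → close Dunmere (overflow 19)
  34÷1 = 34 each, +1 to first 0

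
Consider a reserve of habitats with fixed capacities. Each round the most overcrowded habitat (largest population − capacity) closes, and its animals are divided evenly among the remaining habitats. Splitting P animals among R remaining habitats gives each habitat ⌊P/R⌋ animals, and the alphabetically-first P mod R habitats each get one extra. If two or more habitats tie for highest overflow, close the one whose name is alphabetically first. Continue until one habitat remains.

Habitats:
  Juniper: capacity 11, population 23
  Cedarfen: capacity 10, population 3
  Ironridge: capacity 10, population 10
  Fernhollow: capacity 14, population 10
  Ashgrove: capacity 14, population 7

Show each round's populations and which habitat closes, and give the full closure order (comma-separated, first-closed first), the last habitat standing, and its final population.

Closure order: Juniper, Ironridge, Fernhollow, Ashgrove
Last habitat: Cedarfen with 53 animals

Round 1: Ashgrove=7 Cedarfen=3 Fernhollow=10 Ironridge=10 Juniper=23 → close Juniper (overflow 12)
  23÷4 = 5 each, +1 to first 3
Round 2: Ashgrove=13 Cedarfen=9 Fernhollow=16 Ironridge=15 → close Ironridge (overflow 5)
  15÷3 = 5 each, +1 to first 0
Round 3: Ashgrove=18 Cedarfen=14 Fernhollow=21 → close Fernhollow (overflow 7)
  21÷2 = 10 each, +1 to first 1
Round 4: Ashgrove=29 Cedarfen=24 → close Ashgrove (overflow 15)
  29÷1 = 29 each, +1 to first 0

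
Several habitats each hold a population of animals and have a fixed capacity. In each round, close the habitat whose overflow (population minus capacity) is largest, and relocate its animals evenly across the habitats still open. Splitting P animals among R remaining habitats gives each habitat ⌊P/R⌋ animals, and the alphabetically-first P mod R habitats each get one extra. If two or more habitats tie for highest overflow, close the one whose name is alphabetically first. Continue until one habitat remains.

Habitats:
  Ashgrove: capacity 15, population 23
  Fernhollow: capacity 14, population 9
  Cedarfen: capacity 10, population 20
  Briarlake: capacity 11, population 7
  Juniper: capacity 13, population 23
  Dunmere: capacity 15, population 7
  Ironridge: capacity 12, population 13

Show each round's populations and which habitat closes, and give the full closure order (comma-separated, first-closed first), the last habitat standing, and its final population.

Round 1: Ashgrove=23 Briarlake=7 Cedarfen=20 Dunmere=7 Fernhollow=9 Ironridge=13 Juniper=23 → close Cedarfen (overflow 10)
  20÷6 = 3 each, +1 to first 2
Round 2: Ashgrove=27 Briarlake=11 Dunmere=10 Fernhollow=12 Ironridge=16 Juniper=26 → close Juniper (overflow 13)
  26÷5 = 5 each, +1 to first 1
Round 3: Ashgrove=33 Briarlake=16 Dunmere=15 Fernhollow=17 Ironridge=21 → close Ashgrove (overflow 18)
  33÷4 = 8 each, +1 to first 1
Round 4: Briarlake=25 Dunmere=23 Fernhollow=25 Ironridge=29 → close Ironridge (overflow 17)
  29÷3 = 9 each, +1 to first 2
Round 5: Briarlake=35 Dunmere=33 Fernhollow=34 → close Briarlake (overflow 24)
  35÷2 = 17 each, +1 to first 1
Round 6: Dunmere=51 Fernhollow=51 → close Fernhollow (overflow 37)
  51÷1 = 51 each, +1 to first 0

Closure order: Cedarfen, Juniper, Ashgrove, Ironridge, Briarlake, Fernhollow
Last habitat: Dunmere with 102 animals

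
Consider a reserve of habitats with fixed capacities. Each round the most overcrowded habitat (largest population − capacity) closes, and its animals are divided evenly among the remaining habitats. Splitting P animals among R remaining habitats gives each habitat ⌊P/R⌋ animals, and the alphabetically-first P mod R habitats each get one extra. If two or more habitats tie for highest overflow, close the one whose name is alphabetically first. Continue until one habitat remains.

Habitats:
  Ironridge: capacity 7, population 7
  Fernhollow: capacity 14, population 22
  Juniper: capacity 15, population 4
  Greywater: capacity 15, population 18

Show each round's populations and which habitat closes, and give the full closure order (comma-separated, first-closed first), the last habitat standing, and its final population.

Closure order: Fernhollow, Greywater, Ironridge
Last habitat: Juniper with 51 animals

Round 1: Fernhollow=22 Greywater=18 Ironridge=7 Juniper=4 → close Fernhollow (overflow 8)
  22÷3 = 7 each, +1 to first 1
Round 2: Greywater=26 Ironridge=14 Juniper=11 → close Greywater (overflow 11)
  26÷2 = 13 each, +1 to first 0
Round 3: Ironridge=27 Juniper=24 → close Ironridge (overflow 20)
  27÷1 = 27 each, +1 to first 0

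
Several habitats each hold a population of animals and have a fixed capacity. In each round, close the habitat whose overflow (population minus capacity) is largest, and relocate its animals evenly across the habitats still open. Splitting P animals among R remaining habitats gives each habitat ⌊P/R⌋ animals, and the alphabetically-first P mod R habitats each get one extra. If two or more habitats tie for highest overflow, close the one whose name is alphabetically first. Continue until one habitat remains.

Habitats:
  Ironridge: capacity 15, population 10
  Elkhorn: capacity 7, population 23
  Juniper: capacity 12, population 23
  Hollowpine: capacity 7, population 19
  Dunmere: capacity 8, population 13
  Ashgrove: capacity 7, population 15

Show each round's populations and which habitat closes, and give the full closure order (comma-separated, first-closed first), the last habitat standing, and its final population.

Round 1: Ashgrove=15 Dunmere=13 Elkhorn=23 Hollowpine=19 Ironridge=10 Juniper=23 → close Elkhorn (overflow 16)
  23÷5 = 4 each, +1 to first 3
Round 2: Ashgrove=20 Dunmere=18 Hollowpine=24 Ironridge=14 Juniper=27 → close Hollowpine (overflow 17)
  24÷4 = 6 each, +1 to first 0
Round 3: Ashgrove=26 Dunmere=24 Ironridge=20 Juniper=33 → close Juniper (overflow 21)
  33÷3 = 11 each, +1 to first 0
Round 4: Ashgrove=37 Dunmere=35 Ironridge=31 → close Ashgrove (overflow 30)
  37÷2 = 18 each, +1 to first 1
Round 5: Dunmere=54 Ironridge=49 → close Dunmere (overflow 46)
  54÷1 = 54 each, +1 to first 0

Closure order: Elkhorn, Hollowpine, Juniper, Ashgrove, Dunmere
Last habitat: Ironridge with 103 animals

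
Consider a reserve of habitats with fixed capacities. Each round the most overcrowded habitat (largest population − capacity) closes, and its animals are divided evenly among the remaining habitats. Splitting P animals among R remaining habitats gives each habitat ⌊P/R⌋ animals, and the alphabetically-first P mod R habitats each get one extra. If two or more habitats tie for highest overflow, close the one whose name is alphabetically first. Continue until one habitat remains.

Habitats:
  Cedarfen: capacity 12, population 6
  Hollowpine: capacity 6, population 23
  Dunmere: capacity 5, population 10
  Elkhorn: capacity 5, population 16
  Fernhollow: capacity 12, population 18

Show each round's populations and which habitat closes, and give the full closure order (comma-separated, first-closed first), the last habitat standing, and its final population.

Round 1: Cedarfen=6 Dunmere=10 Elkhorn=16 Fernhollow=18 Hollowpine=23 → close Hollowpine (overflow 17)
  23÷4 = 5 each, +1 to first 3
Round 2: Cedarfen=12 Dunmere=16 Elkhorn=22 Fernhollow=23 → close Elkhorn (overflow 17)
  22÷3 = 7 each, +1 to first 1
Round 3: Cedarfen=20 Dunmere=23 Fernhollow=30 → close Dunmere (overflow 18)
  23÷2 = 11 each, +1 to first 1
Round 4: Cedarfen=32 Fernhollow=41 → close Fernhollow (overflow 29)
  41÷1 = 41 each, +1 to first 0

Closure order: Hollowpine, Elkhorn, Dunmere, Fernhollow
Last habitat: Cedarfen with 73 animals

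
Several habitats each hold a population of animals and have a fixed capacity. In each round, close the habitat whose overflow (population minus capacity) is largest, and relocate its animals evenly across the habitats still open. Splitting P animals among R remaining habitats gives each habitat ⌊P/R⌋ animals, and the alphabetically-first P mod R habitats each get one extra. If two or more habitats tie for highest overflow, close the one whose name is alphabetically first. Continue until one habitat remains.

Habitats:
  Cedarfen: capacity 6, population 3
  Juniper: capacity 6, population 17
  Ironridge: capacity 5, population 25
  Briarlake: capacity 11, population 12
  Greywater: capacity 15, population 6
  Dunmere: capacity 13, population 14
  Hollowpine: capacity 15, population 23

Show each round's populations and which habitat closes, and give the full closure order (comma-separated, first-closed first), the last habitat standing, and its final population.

Closure order: Ironridge, Juniper, Hollowpine, Briarlake, Dunmere, Cedarfen
Last habitat: Greywater with 100 animals

Round 1: Briarlake=12 Cedarfen=3 Dunmere=14 Greywater=6 Hollowpine=23 Ironridge=25 Juniper=17 → close Ironridge (overflow 20)
  25÷6 = 4 each, +1 to first 1
Round 2: Briarlake=17 Cedarfen=7 Dunmere=18 Greywater=10 Hollowpine=27 Juniper=21 → close Juniper (overflow 15)
  21÷5 = 4 each, +1 to first 1
Round 3: Briarlake=22 Cedarfen=11 Dunmere=22 Greywater=14 Hollowpine=31 → close Hollowpine (overflow 16)
  31÷4 = 7 each, +1 to first 3
Round 4: Briarlake=30 Cedarfen=19 Dunmere=30 Greywater=21 → close Briarlake (overflow 19)
  30÷3 = 10 each, +1 to first 0
Round 5: Cedarfen=29 Dunmere=40 Greywater=31 → close Dunmere (overflow 27)
  40÷2 = 20 each, +1 to first 0
Round 6: Cedarfen=49 Greywater=51 → close Cedarfen (overflow 43)
  49÷1 = 49 each, +1 to first 0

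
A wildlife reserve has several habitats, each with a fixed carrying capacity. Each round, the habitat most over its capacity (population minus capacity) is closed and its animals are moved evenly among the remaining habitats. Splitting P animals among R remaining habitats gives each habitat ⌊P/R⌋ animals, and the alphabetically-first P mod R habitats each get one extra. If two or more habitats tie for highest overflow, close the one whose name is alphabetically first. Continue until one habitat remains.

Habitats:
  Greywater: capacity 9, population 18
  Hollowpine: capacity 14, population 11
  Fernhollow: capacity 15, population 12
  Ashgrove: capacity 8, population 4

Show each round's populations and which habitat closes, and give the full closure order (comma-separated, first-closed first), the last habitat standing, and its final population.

Round 1: Ashgrove=4 Fernhollow=12 Greywater=18 Hollowpine=11 → close Greywater (overflow 9)
  18÷3 = 6 each, +1 to first 0
Round 2: Ashgrove=10 Fernhollow=18 Hollowpine=17 → close Fernhollow (overflow 3)
  18÷2 = 9 each, +1 to first 0
Round 3: Ashgrove=19 Hollowpine=26 → close Hollowpine (overflow 12)
  26÷1 = 26 each, +1 to first 0

Closure order: Greywater, Fernhollow, Hollowpine
Last habitat: Ashgrove with 45 animals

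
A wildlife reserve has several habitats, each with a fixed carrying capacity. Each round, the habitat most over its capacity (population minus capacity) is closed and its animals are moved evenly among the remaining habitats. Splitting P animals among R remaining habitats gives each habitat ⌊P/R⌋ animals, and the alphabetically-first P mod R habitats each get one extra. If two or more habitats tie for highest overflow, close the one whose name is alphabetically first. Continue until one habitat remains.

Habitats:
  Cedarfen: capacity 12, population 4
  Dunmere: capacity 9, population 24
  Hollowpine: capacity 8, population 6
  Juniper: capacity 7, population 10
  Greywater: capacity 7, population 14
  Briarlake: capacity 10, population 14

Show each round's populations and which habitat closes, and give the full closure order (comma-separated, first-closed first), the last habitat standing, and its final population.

Closure order: Dunmere, Greywater, Briarlake, Juniper, Hollowpine
Last habitat: Cedarfen with 72 animals

Round 1: Briarlake=14 Cedarfen=4 Dunmere=24 Greywater=14 Hollowpine=6 Juniper=10 → close Dunmere (overflow 15)
  24÷5 = 4 each, +1 to first 4
Round 2: Briarlake=19 Cedarfen=9 Greywater=19 Hollowpine=11 Juniper=14 → close Greywater (overflow 12)
  19÷4 = 4 each, +1 to first 3
Round 3: Briarlake=24 Cedarfen=14 Hollowpine=16 Juniper=18 → close Briarlake (overflow 14)
  24÷3 = 8 each, +1 to first 0
Round 4: Cedarfen=22 Hollowpine=24 Juniper=26 → close Juniper (overflow 19)
  26÷2 = 13 each, +1 to first 0
Round 5: Cedarfen=35 Hollowpine=37 → close Hollowpine (overflow 29)
  37÷1 = 37 each, +1 to first 0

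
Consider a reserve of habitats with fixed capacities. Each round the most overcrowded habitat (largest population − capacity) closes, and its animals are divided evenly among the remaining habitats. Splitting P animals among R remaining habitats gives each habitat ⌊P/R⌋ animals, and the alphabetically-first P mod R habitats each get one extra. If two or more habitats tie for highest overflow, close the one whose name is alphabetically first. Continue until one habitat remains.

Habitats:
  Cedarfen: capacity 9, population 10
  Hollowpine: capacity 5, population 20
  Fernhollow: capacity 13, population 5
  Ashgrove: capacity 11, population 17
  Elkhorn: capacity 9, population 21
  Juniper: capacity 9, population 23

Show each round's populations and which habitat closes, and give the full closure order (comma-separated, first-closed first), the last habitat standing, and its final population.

Round 1: Ashgrove=17 Cedarfen=10 Elkhorn=21 Fernhollow=5 Hollowpine=20 Juniper=23 → close Hollowpine (overflow 15)
  20÷5 = 4 each, +1 to first 0
Round 2: Ashgrove=21 Cedarfen=14 Elkhorn=25 Fernhollow=9 Juniper=27 → close Juniper (overflow 18)
  27÷4 = 6 each, +1 to first 3
Round 3: Ashgrove=28 Cedarfen=21 Elkhorn=32 Fernhollow=15 → close Elkhorn (overflow 23)
  32÷3 = 10 each, +1 to first 2
Round 4: Ashgrove=39 Cedarfen=32 Fernhollow=25 → close Ashgrove (overflow 28)
  39÷2 = 19 each, +1 to first 1
Round 5: Cedarfen=52 Fernhollow=44 → close Cedarfen (overflow 43)
  52÷1 = 52 each, +1 to first 0

Closure order: Hollowpine, Juniper, Elkhorn, Ashgrove, Cedarfen
Last habitat: Fernhollow with 96 animals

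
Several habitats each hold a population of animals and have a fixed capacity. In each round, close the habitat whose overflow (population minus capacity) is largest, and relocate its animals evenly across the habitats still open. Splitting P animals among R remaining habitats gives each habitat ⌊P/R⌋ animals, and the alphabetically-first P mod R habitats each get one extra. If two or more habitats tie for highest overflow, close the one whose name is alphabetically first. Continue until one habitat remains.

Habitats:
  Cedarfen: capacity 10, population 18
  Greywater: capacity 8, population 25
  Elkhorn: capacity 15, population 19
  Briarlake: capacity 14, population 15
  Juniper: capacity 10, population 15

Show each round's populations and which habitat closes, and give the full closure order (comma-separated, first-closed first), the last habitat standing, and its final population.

Closure order: Greywater, Cedarfen, Juniper, Elkhorn
Last habitat: Briarlake with 92 animals

Round 1: Briarlake=15 Cedarfen=18 Elkhorn=19 Greywater=25 Juniper=15 → close Greywater (overflow 17)
  25÷4 = 6 each, +1 to first 1
Round 2: Briarlake=22 Cedarfen=24 Elkhorn=25 Juniper=21 → close Cedarfen (overflow 14)
  24÷3 = 8 each, +1 to first 0
Round 3: Briarlake=30 Elkhorn=33 Juniper=29 → close Juniper (overflow 19)
  29÷2 = 14 each, +1 to first 1
Round 4: Briarlake=45 Elkhorn=47 → close Elkhorn (overflow 32)
  47÷1 = 47 each, +1 to first 0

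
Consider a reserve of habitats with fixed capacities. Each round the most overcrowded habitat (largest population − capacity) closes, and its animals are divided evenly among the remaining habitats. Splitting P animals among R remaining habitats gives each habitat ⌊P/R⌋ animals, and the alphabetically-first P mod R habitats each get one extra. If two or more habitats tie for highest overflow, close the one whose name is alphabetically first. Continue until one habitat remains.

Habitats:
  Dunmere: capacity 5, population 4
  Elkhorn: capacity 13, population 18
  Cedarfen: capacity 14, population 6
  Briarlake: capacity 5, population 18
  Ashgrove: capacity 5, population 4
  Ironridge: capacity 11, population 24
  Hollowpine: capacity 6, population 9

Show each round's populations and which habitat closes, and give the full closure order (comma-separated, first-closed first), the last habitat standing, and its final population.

Closure order: Briarlake, Ironridge, Elkhorn, Hollowpine, Ashgrove, Dunmere
Last habitat: Cedarfen with 83 animals

Round 1: Ashgrove=4 Briarlake=18 Cedarfen=6 Dunmere=4 Elkhorn=18 Hollowpine=9 Ironridge=24 → close Briarlake (overflow 13)
  18÷6 = 3 each, +1 to first 0
Round 2: Ashgrove=7 Cedarfen=9 Dunmere=7 Elkhorn=21 Hollowpine=12 Ironridge=27 → close Ironridge (overflow 16)
  27÷5 = 5 each, +1 to first 2
Round 3: Ashgrove=13 Cedarfen=15 Dunmere=12 Elkhorn=26 Hollowpine=17 → close Elkhorn (overflow 13)
  26÷4 = 6 each, +1 to first 2
Round 4: Ashgrove=20 Cedarfen=22 Dunmere=18 Hollowpine=23 → close Hollowpine (overflow 17)
  23÷3 = 7 each, +1 to first 2
Round 5: Ashgrove=28 Cedarfen=30 Dunmere=25 → close Ashgrove (overflow 23)
  28÷2 = 14 each, +1 to first 0
Round 6: Cedarfen=44 Dunmere=39 → close Dunmere (overflow 34)
  39÷1 = 39 each, +1 to first 0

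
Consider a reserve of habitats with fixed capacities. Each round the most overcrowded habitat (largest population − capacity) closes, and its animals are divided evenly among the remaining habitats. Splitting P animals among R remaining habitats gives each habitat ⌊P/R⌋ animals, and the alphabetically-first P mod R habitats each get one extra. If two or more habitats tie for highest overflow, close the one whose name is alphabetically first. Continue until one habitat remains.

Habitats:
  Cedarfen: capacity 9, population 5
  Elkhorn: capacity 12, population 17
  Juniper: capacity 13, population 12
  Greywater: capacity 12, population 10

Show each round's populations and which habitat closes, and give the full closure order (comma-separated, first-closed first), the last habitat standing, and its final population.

Round 1: Cedarfen=5 Elkhorn=17 Greywater=10 Juniper=12 → close Elkhorn (overflow 5)
  17÷3 = 5 each, +1 to first 2
Round 2: Cedarfen=11 Greywater=16 Juniper=17 → close Greywater (overflow 4)
  16÷2 = 8 each, +1 to first 0
Round 3: Cedarfen=19 Juniper=25 → close Juniper (overflow 12)
  25÷1 = 25 each, +1 to first 0

Closure order: Elkhorn, Greywater, Juniper
Last habitat: Cedarfen with 44 animals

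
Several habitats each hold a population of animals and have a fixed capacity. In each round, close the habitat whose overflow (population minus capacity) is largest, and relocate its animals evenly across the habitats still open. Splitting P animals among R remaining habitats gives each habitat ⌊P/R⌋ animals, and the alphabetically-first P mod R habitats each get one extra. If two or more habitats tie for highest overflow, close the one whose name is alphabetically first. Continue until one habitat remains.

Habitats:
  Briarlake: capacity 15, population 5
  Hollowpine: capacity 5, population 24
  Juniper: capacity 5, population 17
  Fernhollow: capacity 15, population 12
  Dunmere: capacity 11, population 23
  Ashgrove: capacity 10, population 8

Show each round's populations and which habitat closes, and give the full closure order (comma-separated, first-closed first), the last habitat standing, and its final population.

Round 1: Ashgrove=8 Briarlake=5 Dunmere=23 Fernhollow=12 Hollowpine=24 Juniper=17 → close Hollowpine (overflow 19)
  24÷5 = 4 each, +1 to first 4
Round 2: Ashgrove=13 Briarlake=10 Dunmere=28 Fernhollow=17 Juniper=21 → close Dunmere (overflow 17)
  28÷4 = 7 each, +1 to first 0
Round 3: Ashgrove=20 Briarlake=17 Fernhollow=24 Juniper=28 → close Juniper (overflow 23)
  28÷3 = 9 each, +1 to first 1
Round 4: Ashgrove=30 Briarlake=26 Fernhollow=33 → close Ashgrove (overflow 20)
  30÷2 = 15 each, +1 to first 0
Round 5: Briarlake=41 Fernhollow=48 → close Fernhollow (overflow 33)
  48÷1 = 48 each, +1 to first 0

Closure order: Hollowpine, Dunmere, Juniper, Ashgrove, Fernhollow
Last habitat: Briarlake with 89 animals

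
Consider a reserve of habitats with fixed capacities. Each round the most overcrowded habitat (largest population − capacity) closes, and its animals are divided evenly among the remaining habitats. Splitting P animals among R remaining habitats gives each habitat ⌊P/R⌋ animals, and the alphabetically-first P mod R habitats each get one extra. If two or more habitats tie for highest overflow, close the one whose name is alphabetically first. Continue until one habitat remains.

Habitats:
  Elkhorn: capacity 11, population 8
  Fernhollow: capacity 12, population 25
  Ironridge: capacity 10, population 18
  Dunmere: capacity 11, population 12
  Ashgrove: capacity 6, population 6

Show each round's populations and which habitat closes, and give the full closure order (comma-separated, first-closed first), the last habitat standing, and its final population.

Closure order: Fernhollow, Ironridge, Ashgrove, Dunmere
Last habitat: Elkhorn with 69 animals

Round 1: Ashgrove=6 Dunmere=12 Elkhorn=8 Fernhollow=25 Ironridge=18 → close Fernhollow (overflow 13)
  25÷4 = 6 each, +1 to first 1
Round 2: Ashgrove=13 Dunmere=18 Elkhorn=14 Ironridge=24 → close Ironridge (overflow 14)
  24÷3 = 8 each, +1 to first 0
Round 3: Ashgrove=21 Dunmere=26 Elkhorn=22 → close Ashgrove (overflow 15)
  21÷2 = 10 each, +1 to first 1
Round 4: Dunmere=37 Elkhorn=32 → close Dunmere (overflow 26)
  37÷1 = 37 each, +1 to first 0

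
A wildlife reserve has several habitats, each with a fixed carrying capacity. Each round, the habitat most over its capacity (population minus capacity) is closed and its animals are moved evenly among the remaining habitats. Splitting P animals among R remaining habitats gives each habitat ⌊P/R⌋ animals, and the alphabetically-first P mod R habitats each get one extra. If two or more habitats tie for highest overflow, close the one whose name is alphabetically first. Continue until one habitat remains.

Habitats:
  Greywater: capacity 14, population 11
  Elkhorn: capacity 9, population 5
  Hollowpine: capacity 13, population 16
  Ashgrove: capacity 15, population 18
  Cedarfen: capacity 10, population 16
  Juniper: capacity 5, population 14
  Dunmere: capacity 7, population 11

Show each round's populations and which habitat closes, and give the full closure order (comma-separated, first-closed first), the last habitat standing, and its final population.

Round 1: Ashgrove=18 Cedarfen=16 Dunmere=11 Elkhorn=5 Greywater=11 Hollowpine=16 Juniper=14 → close Juniper (overflow 9)
  14÷6 = 2 each, +1 to first 2
Round 2: Ashgrove=21 Cedarfen=19 Dunmere=13 Elkhorn=7 Greywater=13 Hollowpine=18 → close Cedarfen (overflow 9)
  19÷5 = 3 each, +1 to first 4
Round 3: Ashgrove=25 Dunmere=17 Elkhorn=11 Greywater=17 Hollowpine=21 → close Ashgrove (overflow 10)
  25÷4 = 6 each, +1 to first 1
Round 4: Dunmere=24 Elkhorn=17 Greywater=23 Hollowpine=27 → close Dunmere (overflow 17)
  24÷3 = 8 each, +1 to first 0
Round 5: Elkhorn=25 Greywater=31 Hollowpine=35 → close Hollowpine (overflow 22)
  35÷2 = 17 each, +1 to first 1
Round 6: Elkhorn=43 Greywater=48 → close Elkhorn (overflow 34)
  43÷1 = 43 each, +1 to first 0

Closure order: Juniper, Cedarfen, Ashgrove, Dunmere, Hollowpine, Elkhorn
Last habitat: Greywater with 91 animals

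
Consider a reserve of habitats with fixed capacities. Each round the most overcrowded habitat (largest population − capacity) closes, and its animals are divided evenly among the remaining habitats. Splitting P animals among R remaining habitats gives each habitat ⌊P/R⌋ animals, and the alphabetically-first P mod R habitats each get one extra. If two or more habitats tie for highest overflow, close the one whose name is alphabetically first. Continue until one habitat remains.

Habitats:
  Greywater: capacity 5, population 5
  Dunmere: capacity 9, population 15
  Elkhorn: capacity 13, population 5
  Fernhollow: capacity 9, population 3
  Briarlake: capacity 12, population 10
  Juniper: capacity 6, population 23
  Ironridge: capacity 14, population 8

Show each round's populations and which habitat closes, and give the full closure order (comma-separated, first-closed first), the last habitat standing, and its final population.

Round 1: Briarlake=10 Dunmere=15 Elkhorn=5 Fernhollow=3 Greywater=5 Ironridge=8 Juniper=23 → close Juniper (overflow 17)
  23÷6 = 3 each, +1 to first 5
Round 2: Briarlake=14 Dunmere=19 Elkhorn=9 Fernhollow=7 Greywater=9 Ironridge=11 → close Dunmere (overflow 10)
  19÷5 = 3 each, +1 to first 4
Round 3: Briarlake=18 Elkhorn=13 Fernhollow=11 Greywater=13 Ironridge=14 → close Greywater (overflow 8)
  13÷4 = 3 each, +1 to first 1
Round 4: Briarlake=22 Elkhorn=16 Fernhollow=14 Ironridge=17 → close Briarlake (overflow 10)
  22÷3 = 7 each, +1 to first 1
Round 5: Elkhorn=24 Fernhollow=21 Ironridge=24 → close Fernhollow (overflow 12)
  21÷2 = 10 each, +1 to first 1
Round 6: Elkhorn=35 Ironridge=34 → close Elkhorn (overflow 22)
  35÷1 = 35 each, +1 to first 0

Closure order: Juniper, Dunmere, Greywater, Briarlake, Fernhollow, Elkhorn
Last habitat: Ironridge with 69 animals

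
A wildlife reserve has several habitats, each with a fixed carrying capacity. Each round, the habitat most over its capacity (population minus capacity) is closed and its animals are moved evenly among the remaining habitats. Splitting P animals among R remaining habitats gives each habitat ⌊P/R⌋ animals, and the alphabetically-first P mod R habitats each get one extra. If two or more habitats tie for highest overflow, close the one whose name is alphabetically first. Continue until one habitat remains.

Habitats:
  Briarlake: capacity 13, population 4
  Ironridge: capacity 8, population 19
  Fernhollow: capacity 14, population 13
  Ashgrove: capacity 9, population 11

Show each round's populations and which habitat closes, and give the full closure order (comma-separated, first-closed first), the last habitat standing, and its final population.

Round 1: Ashgrove=11 Briarlake=4 Fernhollow=13 Ironridge=19 → close Ironridge (overflow 11)
  19÷3 = 6 each, +1 to first 1
Round 2: Ashgrove=18 Briarlake=10 Fernhollow=19 → close Ashgrove (overflow 9)
  18÷2 = 9 each, +1 to first 0
Round 3: Briarlake=19 Fernhollow=28 → close Fernhollow (overflow 14)
  28÷1 = 28 each, +1 to first 0

Closure order: Ironridge, Ashgrove, Fernhollow
Last habitat: Briarlake with 47 animals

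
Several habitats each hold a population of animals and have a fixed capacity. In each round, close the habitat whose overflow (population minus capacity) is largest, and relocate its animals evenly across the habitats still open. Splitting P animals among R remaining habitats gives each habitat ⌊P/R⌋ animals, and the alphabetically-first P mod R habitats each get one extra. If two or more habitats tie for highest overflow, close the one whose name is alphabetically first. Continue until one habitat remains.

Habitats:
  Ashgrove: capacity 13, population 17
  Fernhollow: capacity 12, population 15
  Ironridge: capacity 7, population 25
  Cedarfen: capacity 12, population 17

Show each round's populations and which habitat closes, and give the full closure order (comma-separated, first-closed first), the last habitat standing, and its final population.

Round 1: Ashgrove=17 Cedarfen=17 Fernhollow=15 Ironridge=25 → close Ironridge (overflow 18)
  25÷3 = 8 each, +1 to first 1
Round 2: Ashgrove=26 Cedarfen=25 Fernhollow=23 → close Ashgrove (overflow 13)
  26÷2 = 13 each, +1 to first 0
Round 3: Cedarfen=38 Fernhollow=36 → close Cedarfen (overflow 26)
  38÷1 = 38 each, +1 to first 0

Closure order: Ironridge, Ashgrove, Cedarfen
Last habitat: Fernhollow with 74 animals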